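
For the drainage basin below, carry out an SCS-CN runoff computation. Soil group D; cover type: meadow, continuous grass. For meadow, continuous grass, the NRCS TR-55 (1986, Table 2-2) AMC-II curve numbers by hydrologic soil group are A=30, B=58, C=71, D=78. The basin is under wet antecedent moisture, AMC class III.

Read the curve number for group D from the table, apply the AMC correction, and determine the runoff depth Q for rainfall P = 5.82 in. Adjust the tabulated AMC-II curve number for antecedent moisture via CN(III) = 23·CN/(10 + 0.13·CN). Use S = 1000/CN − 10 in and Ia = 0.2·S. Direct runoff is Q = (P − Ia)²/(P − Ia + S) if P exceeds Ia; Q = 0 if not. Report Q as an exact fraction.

Q = 62513500729/13680460950 in ≈ 4.570 in

NRCS table: meadow, continuous grass, soil group D → CN(II) = 78
CN(III) from CN(II)=78: (23·78)/(10 + 0.13·78) = 89700/1007 ≈ 89.076
Max retention: S = 1000/(89700/1007) − 10 = 1100/897 in (≈ 1.226 in)
Ia = 0.2·(1100/897) = 220/897 in ≈ 0.245 in
P − Ia = 5.820 − 0.245 = 250027/44850 ≈ 5.575 in (> 0, runoff occurs)
Q: (250027/44850)² ÷ (305027/44850) = 62513500729/13680460950 in (≈ 4.570 in)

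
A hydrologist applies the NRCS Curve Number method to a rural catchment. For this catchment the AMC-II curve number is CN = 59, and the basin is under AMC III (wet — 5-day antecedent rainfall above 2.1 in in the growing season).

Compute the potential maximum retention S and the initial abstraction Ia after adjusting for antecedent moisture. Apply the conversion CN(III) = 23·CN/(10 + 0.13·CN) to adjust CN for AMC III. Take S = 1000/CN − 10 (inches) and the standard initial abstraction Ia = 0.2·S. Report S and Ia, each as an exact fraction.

Wet (AMC III): CN(III) = 23·59/(10 + 0.13·59) = 1357/(1767/100) = 135700/1767 ≈ 76.797
Max retention: S = 1000/(135700/1767) − 10 = 4100/1357 in (≈ 3.021 in)
Ia = 0.2·(4100/1357) = 820/1357 in ≈ 0.604 in

S = 4100/1357 in ≈ 3.021 in; Ia = 820/1357 in ≈ 0.604 in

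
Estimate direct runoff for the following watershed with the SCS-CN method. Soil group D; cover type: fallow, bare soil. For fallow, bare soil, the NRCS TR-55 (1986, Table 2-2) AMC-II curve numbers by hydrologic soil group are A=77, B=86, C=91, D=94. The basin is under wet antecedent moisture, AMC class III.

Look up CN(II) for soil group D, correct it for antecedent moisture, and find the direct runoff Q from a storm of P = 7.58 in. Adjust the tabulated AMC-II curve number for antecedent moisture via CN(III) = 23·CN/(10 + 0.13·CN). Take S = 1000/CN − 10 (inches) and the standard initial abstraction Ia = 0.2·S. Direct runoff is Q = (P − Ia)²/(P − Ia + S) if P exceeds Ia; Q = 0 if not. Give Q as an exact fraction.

NRCS table: fallow, bare soil, soil group D → CN(II) = 94
Wet (AMC III): CN(III) = 23·94/(10 + 0.13·94) = 2162/(1111/50) = 108100/1111 ≈ 97.300
Retention S: 1000/CN − 10 with CN=97.300 → S = 300/1081 ≈ 0.278 in
Ia = 0.2S: 0.2·0.278 = 0.056 in (exactly 60/1081)
P − Ia = 7.580 − 0.056 = 406699/54050 ≈ 7.524 in (> 0, runoff occurs)
Runoff Q = (P−Ia)²/(P−Ia+S) = (7.524)²/(7.524+0.278) = 165404076601/22792830950 ≈ 7.257 in

Q = 165404076601/22792830950 in ≈ 7.257 in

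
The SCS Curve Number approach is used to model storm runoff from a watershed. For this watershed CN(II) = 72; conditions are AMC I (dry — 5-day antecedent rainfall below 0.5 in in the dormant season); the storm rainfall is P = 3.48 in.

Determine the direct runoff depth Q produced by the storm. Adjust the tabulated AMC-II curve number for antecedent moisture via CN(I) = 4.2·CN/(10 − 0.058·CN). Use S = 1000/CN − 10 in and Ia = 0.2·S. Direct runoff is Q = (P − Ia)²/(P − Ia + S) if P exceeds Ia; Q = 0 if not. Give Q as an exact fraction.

Dry (AMC I): CN(I) = 4.2·72/(10 − 0.058·72) = (1512/5)/(728/125) = 675/13 ≈ 51.923
Retention S: 1000/CN − 10 with CN=51.923 → S = 250/27 ≈ 9.259 in
Ia = 0.2S: 0.2·9.259 = 1.852 in (exactly 50/27)
Since P=3.480 > Ia=1.852: effective rainfall P−Ia = 1099/675 in
Runoff Q = (P−Ia)²/(P−Ia+S) = (1.628)²/(1.628+9.259) = 1207801/4960575 ≈ 0.243 in

Q = 1207801/4960575 in ≈ 0.243 in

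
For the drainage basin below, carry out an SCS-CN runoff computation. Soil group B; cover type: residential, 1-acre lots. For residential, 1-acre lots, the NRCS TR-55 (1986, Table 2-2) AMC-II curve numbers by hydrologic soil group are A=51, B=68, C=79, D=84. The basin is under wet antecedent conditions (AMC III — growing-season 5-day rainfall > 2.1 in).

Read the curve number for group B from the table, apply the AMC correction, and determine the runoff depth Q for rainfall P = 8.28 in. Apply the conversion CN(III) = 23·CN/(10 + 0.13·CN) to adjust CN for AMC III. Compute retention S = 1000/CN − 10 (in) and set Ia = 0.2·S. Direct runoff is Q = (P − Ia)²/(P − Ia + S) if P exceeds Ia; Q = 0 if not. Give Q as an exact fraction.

NRCS table: residential, 1-acre lots, soil group B → CN(II) = 68
Wet (AMC III): CN(III) = 23·68/(10 + 0.13·68) = 1564/(471/25) = 39100/471 ≈ 83.015
S = 1000/(39100/471) − 10 = 800/391 in ≈ 2.046 in
Ia = 0.2·(800/391) = 160/391 in ≈ 0.409 in
Since P=8.280 > Ia=0.409: effective rainfall P−Ia = 76937/9775 in
Q: (76937/9775)² ÷ (96937/9775) = 5919301969/947559175 in (≈ 6.247 in)

Q = 5919301969/947559175 in ≈ 6.247 in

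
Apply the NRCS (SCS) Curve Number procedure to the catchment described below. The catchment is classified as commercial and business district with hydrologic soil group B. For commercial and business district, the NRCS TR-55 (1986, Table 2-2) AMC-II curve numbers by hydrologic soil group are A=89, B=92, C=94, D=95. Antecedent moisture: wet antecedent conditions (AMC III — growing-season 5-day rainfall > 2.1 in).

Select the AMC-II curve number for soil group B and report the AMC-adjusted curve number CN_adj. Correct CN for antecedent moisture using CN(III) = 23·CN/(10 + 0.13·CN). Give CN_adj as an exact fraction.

NRCS table: commercial and business district, soil group B → CN(II) = 92
Adjust CN=92 to AMC III: 23·92/(10 + 0.13·92) → 2116 ÷ (549/25) = 52900/549 ≈ 96.357

CN_adj = 52900/549 ≈ 96.357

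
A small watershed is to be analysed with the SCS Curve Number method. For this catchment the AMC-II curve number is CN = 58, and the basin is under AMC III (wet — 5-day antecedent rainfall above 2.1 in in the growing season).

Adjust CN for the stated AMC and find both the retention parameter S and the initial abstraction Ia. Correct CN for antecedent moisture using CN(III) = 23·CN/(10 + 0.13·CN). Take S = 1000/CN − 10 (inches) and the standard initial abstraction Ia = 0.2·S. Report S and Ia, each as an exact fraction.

CN(III) from CN(II)=58: (23·58)/(10 + 0.13·58) = 66700/877 ≈ 76.055
Max retention: S = 1000/(66700/877) − 10 = 2100/667 in (≈ 3.148 in)
Initial abstraction Ia = S/5 = (2100/667)/5 = 420/667 ≈ 0.630 in

S = 2100/667 in ≈ 3.148 in; Ia = 420/667 in ≈ 0.630 in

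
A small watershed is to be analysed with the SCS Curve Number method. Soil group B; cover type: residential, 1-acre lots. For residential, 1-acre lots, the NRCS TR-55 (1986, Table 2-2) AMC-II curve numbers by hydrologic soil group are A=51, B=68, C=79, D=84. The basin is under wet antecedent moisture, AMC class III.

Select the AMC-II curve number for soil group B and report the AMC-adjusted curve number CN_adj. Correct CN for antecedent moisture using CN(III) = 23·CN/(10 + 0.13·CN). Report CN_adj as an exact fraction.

NRCS table: residential, 1-acre lots, soil group B → CN(II) = 68
CN(III) from CN(II)=68: (23·68)/(10 + 0.13·68) = 39100/471 ≈ 83.015

CN_adj = 39100/471 ≈ 83.015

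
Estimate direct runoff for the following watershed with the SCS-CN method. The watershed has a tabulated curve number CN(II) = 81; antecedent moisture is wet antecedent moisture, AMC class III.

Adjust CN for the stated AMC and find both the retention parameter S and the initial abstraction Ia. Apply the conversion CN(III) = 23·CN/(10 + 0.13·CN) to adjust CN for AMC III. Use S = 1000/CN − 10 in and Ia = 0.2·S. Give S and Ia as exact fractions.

S = 1900/1863 in ≈ 1.020 in; Ia = 380/1863 in ≈ 0.204 in

Adjust CN=81 to AMC III: 23·81/(10 + 0.13·81) → 1863 ÷ (2053/100) = 186300/2053 ≈ 90.745
Max retention: S = 1000/(186300/2053) − 10 = 1900/1863 in (≈ 1.020 in)
Initial abstraction Ia = S/5 = (1900/1863)/5 = 380/1863 ≈ 0.204 in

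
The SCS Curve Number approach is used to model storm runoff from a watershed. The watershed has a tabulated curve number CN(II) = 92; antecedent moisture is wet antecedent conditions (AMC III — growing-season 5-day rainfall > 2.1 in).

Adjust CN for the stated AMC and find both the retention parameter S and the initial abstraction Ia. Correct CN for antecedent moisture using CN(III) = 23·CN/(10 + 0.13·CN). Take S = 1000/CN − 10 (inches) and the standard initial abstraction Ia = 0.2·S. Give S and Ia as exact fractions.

Wet (AMC III): CN(III) = 23·92/(10 + 0.13·92) = 2116/(549/25) = 52900/549 ≈ 96.357
S = 1000/(52900/549) − 10 = 200/529 in ≈ 0.378 in
Ia = 0.2·(200/529) = 40/529 in ≈ 0.076 in

S = 200/529 in ≈ 0.378 in; Ia = 40/529 in ≈ 0.076 in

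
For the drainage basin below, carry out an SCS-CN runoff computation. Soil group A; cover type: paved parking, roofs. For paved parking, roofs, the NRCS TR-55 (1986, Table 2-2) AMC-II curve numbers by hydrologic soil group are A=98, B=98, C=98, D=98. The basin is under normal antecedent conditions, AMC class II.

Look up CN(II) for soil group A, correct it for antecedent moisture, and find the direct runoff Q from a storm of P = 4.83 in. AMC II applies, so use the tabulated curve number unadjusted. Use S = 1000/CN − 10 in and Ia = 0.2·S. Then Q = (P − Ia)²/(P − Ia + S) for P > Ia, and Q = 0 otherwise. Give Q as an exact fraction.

Q = 550700089/119888300 in ≈ 4.593 in

NRCS table: paved parking, roofs, soil group A → CN(II) = 98
CN(II) = 98; AMC II needs no correction.
S = 1000/98 − 10 = 10/49 in ≈ 0.204 in
Ia = 0.2·(10/49) = 2/49 in ≈ 0.041 in
Since P=4.830 > Ia=0.041: effective rainfall P−Ia = 23467/4900 in
Runoff Q = (P−Ia)²/(P−Ia+S) = (4.789)²/(4.789+0.204) = 550700089/119888300 ≈ 4.593 in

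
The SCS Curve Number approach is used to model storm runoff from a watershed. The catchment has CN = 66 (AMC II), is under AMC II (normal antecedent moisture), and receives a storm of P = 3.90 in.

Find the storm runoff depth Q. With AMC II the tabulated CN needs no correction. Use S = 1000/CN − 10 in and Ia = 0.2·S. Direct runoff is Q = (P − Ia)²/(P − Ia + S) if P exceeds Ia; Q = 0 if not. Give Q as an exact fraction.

Q = 896809/873510 in ≈ 1.027 in

Average conditions: CN = 66 (no AMC adjustment).
Retention S: 1000/CN − 10 with CN=66.000 → S = 170/33 ≈ 5.152 in
Ia = 0.2S: 0.2·5.152 = 1.030 in (exactly 34/33)
Excess rainfall: 3.900 − 1.030 = 2.870 in; P > Ia so Q > 0
Q: (947/330)² ÷ (2647/330) = 896809/873510 in (≈ 1.027 in)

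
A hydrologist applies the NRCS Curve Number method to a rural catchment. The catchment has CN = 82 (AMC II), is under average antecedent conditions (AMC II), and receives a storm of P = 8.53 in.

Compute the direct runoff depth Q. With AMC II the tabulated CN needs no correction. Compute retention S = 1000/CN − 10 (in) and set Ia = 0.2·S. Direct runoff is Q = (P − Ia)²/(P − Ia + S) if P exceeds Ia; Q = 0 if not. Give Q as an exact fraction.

Q = 1100447929/172909300 in ≈ 6.364 in

CN(II) = 82; AMC II needs no correction.
S = 1000/82 − 10 = 90/41 in ≈ 2.195 in
Ia = 0.2·(90/41) = 18/41 in ≈ 0.439 in
Excess rainfall: 8.530 − 0.439 = 8.091 in; P > Ia so Q > 0
Q: (33173/4100)² ÷ (42173/4100) = 1100447929/172909300 in (≈ 6.364 in)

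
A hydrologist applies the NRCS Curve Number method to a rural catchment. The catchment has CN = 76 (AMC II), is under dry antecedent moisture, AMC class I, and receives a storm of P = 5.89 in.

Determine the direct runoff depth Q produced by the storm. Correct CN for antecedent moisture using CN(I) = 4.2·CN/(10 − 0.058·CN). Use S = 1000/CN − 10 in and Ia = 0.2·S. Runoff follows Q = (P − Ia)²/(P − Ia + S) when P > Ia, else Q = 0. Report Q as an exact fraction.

CN(I) from CN(II)=76: (4.2·76)/(10 − 0.058·76) = 13300/233 ≈ 57.082
Max retention: S = 1000/(13300/233) − 10 = 1000/133 in (≈ 7.519 in)
Ia = 0.2S: 0.2·7.519 = 1.504 in (exactly 200/133)
P − Ia = 5.890 − 1.504 = 58337/13300 ≈ 4.386 in (> 0, runoff occurs)
Q: (58337/13300)² ÷ (158337/13300) = 3403205569/2105882100 in (≈ 1.616 in)

Q = 3403205569/2105882100 in ≈ 1.616 in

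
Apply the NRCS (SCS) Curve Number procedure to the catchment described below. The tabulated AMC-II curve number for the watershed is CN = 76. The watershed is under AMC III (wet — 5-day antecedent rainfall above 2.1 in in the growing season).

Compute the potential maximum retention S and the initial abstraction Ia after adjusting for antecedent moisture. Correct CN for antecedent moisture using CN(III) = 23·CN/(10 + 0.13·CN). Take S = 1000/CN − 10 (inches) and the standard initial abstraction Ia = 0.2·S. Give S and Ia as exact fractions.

S = 600/437 in ≈ 1.373 in; Ia = 120/437 in ≈ 0.275 in

CN(III) from CN(II)=76: (23·76)/(10 + 0.13·76) = 43700/497 ≈ 87.928
Retention S: 1000/CN − 10 with CN=87.928 → S = 600/437 ≈ 1.373 in
Ia = 0.2S: 0.2·1.373 = 0.275 in (exactly 120/437)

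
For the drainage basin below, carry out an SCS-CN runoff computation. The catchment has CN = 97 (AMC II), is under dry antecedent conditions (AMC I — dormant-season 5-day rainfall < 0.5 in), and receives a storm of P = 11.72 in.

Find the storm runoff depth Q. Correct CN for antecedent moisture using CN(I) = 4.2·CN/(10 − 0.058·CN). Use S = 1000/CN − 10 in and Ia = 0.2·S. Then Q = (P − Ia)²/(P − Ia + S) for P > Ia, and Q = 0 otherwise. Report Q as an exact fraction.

Adjust CN=97 to AMC I: 4.2·97/(10 − 0.058·97) → (2037/5) ÷ (2187/500) = 67900/729 ≈ 93.141
Max retention: S = 1000/(67900/729) − 10 = 500/679 in (≈ 0.736 in)
Ia = 0.2S: 0.2·0.736 = 0.147 in (exactly 100/679)
Since P=11.720 > Ia=0.147: effective rainfall P−Ia = 196447/16975 in
Runoff Q = (P−Ia)²/(P−Ia+S) = (11.573)²/(11.573+0.736) = 38591423809/3546875325 ≈ 10.880 in

Q = 38591423809/3546875325 in ≈ 10.880 in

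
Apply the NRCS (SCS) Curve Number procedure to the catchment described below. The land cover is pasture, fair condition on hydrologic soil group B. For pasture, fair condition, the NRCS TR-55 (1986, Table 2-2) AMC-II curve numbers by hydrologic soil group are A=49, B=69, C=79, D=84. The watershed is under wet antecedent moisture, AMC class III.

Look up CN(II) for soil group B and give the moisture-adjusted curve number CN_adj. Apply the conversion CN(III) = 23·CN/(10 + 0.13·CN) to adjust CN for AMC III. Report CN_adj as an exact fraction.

NRCS table: pasture, fair condition, soil group B → CN(II) = 69
Wet (AMC III): CN(III) = 23·69/(10 + 0.13·69) = 1587/(1897/100) = 158700/1897 ≈ 83.658

CN_adj = 158700/1897 ≈ 83.658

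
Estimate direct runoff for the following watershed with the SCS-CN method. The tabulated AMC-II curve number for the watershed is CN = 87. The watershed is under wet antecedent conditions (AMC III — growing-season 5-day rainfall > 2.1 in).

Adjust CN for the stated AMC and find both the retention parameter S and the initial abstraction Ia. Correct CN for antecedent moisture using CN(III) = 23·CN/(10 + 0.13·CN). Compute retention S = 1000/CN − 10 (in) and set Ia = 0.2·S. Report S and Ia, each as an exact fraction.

S = 1300/2001 in ≈ 0.650 in; Ia = 260/2001 in ≈ 0.130 in

CN(III) from CN(II)=87: (23·87)/(10 + 0.13·87) = 200100/2131 ≈ 93.900
Retention S: 1000/CN − 10 with CN=93.900 → S = 1300/2001 ≈ 0.650 in
Ia = 0.2·(1300/2001) = 260/2001 in ≈ 0.130 in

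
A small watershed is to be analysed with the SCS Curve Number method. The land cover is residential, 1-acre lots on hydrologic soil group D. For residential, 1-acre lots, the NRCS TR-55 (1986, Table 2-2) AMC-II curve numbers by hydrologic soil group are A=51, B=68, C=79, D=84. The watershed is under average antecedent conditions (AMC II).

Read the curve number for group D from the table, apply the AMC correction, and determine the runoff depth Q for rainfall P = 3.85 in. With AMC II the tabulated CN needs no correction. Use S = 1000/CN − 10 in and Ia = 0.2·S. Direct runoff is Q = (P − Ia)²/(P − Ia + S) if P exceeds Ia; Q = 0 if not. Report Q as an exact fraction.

NRCS table: residential, 1-acre lots, soil group D → CN(II) = 84
Average conditions: CN = 84 (no AMC adjustment).
Max retention: S = 1000/84 − 10 = 40/21 in (≈ 1.905 in)
Ia = 0.2·(40/21) = 8/21 in ≈ 0.381 in
P − Ia = 3.850 − 0.381 = 1457/420 ≈ 3.469 in (> 0, runoff occurs)
Q: (1457/420)² ÷ (2257/420) = 2122849/947940 in (≈ 2.239 in)

Q = 2122849/947940 in ≈ 2.239 in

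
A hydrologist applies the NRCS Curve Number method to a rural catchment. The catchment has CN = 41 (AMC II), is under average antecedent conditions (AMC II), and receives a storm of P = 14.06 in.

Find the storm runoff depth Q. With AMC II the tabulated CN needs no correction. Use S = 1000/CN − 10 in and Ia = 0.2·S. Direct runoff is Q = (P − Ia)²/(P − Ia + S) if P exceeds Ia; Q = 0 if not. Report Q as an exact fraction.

AMC II — tabulated CN = 41 applies directly.
Max retention: S = 1000/41 − 10 = 590/41 in (≈ 14.390 in)
Ia = 0.2S: 0.2·14.390 = 2.878 in (exactly 118/41)
P − Ia = 14.060 − 2.878 = 22923/2050 ≈ 11.182 in (> 0, runoff occurs)
Q = (22923/2050)²/((22923/2050) + 590/41) = (525463929/4202500)/(52423/2050) = 525463929/107467150 in ≈ 4.890 in

Q = 525463929/107467150 in ≈ 4.890 in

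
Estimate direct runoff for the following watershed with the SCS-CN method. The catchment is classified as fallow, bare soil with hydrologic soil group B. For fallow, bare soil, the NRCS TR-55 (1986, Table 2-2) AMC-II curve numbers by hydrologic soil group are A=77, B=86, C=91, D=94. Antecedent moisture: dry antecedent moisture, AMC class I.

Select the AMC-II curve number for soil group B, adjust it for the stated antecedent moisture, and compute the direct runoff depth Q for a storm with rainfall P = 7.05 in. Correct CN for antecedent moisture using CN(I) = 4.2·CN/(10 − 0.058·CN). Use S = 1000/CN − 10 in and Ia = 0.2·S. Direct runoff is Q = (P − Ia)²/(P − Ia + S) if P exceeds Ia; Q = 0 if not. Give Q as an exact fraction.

NRCS table: fallow, bare soil, soil group B → CN(II) = 86
CN(I) from CN(II)=86: (4.2·86)/(10 − 0.058·86) = 12900/179 ≈ 72.067
Retention S: 1000/CN − 10 with CN=72.067 → S = 500/129 ≈ 3.876 in
Initial abstraction Ia = S/5 = (500/129)/5 = 100/129 ≈ 0.775 in
P − Ia = 7.050 − 0.775 = 16189/2580 ≈ 6.275 in (> 0, runoff occurs)
Q = (16189/2580)²/((16189/2580) + 500/129) = (262083721/6656400)/(26189/2580) = 262083721/67567620 in ≈ 3.879 in

Q = 262083721/67567620 in ≈ 3.879 in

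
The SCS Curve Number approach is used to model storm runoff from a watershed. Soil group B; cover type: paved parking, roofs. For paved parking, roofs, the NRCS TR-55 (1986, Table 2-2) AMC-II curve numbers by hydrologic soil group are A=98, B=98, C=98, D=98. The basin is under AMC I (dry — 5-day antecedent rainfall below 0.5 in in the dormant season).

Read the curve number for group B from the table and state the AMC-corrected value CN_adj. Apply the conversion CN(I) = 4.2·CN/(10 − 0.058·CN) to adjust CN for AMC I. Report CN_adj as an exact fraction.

CN_adj = 102900/1079 ≈ 95.366

NRCS table: paved parking, roofs, soil group B → CN(II) = 98
Adjust CN=98 to AMC I: 4.2·98/(10 − 0.058·98) → (2058/5) ÷ (1079/250) = 102900/1079 ≈ 95.366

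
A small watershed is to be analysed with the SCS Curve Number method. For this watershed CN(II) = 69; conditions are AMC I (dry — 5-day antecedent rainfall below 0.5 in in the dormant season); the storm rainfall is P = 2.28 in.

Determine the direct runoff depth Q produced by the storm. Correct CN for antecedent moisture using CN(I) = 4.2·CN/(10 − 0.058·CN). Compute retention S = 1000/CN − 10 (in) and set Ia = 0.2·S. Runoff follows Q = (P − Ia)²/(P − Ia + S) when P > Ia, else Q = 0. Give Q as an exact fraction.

Q = 25938649/14221681425 in ≈ 0.002 in

Adjust CN=69 to AMC I: 4.2·69/(10 − 0.058·69) → (1449/5) ÷ (2999/500) = 144900/2999 ≈ 48.316
Retention S: 1000/CN − 10 with CN=48.316 → S = 15500/1449 ≈ 10.697 in
Initial abstraction Ia = S/5 = (15500/1449)/5 = 3100/1449 ≈ 2.139 in
P − Ia = 2.280 − 2.139 = 5093/36225 ≈ 0.141 in (> 0, runoff occurs)
Q: (5093/36225)² ÷ (392593/36225) = 25938649/14221681425 in (≈ 0.002 in)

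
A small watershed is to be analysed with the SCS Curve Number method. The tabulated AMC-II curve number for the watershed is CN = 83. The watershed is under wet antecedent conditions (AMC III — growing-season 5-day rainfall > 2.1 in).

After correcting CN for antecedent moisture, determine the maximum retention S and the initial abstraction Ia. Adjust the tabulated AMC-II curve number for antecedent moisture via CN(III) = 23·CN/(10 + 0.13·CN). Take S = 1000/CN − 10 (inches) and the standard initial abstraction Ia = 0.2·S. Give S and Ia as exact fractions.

Wet (AMC III): CN(III) = 23·83/(10 + 0.13·83) = 1909/(2079/100) = 190900/2079 ≈ 91.823
Retention S: 1000/CN − 10 with CN=91.823 → S = 1700/1909 ≈ 0.891 in
Ia = 0.2S: 0.2·0.891 = 0.178 in (exactly 340/1909)

S = 1700/1909 in ≈ 0.891 in; Ia = 340/1909 in ≈ 0.178 in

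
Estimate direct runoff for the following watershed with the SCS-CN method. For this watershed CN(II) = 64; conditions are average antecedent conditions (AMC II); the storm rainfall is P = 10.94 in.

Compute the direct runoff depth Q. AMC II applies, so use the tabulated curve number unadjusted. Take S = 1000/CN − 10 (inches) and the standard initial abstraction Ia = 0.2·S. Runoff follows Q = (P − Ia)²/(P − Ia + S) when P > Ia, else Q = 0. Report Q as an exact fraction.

Average conditions: CN = 64 (no AMC adjustment).
Retention S: 1000/CN − 10 with CN=64.000 → S = 45/8 ≈ 5.625 in
Ia = 0.2·(45/8) = 9/8 in ≈ 1.125 in
P − Ia = 10.940 − 1.125 = 1963/200 ≈ 9.815 in (> 0, runoff occurs)
Runoff Q = (P−Ia)²/(P−Ia+S) = (9.815)²/(9.815+5.625) = 3853369/617600 ≈ 6.239 in

Q = 3853369/617600 in ≈ 6.239 in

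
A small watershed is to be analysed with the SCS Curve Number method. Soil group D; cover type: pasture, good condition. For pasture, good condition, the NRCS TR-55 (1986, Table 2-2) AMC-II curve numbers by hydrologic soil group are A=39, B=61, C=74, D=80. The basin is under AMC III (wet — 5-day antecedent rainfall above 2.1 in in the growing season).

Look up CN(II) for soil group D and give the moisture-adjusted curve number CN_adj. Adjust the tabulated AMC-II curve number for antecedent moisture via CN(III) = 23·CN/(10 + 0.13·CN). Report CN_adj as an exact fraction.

CN_adj = 4600/51 ≈ 90.196

NRCS table: pasture, good condition, soil group D → CN(II) = 80
Wet (AMC III): CN(III) = 23·80/(10 + 0.13·80) = 1840/(102/5) = 4600/51 ≈ 90.196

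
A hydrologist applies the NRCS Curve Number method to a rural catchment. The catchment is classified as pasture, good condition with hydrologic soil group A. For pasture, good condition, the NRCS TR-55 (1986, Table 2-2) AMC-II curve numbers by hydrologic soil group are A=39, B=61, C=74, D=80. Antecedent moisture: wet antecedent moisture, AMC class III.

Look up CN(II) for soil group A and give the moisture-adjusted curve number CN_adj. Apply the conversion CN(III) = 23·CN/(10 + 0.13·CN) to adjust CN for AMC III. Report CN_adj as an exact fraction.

CN_adj = 89700/1507 ≈ 59.522

NRCS table: pasture, good condition, soil group A → CN(II) = 39
CN(III) from CN(II)=39: (23·39)/(10 + 0.13·39) = 89700/1507 ≈ 59.522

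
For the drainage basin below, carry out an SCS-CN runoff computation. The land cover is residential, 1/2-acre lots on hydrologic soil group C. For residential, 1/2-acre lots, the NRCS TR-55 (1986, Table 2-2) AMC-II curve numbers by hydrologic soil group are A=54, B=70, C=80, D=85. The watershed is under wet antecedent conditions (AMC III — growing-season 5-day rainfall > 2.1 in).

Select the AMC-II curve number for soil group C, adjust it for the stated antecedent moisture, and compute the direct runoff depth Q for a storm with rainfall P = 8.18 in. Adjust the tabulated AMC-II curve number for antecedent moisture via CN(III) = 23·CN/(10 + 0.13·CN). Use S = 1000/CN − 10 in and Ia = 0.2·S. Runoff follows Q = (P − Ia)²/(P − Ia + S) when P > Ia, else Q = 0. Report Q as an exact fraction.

Q = 83850649/11968050 in ≈ 7.006 in

NRCS table: residential, 1/2-acre lots, soil group C → CN(II) = 80
CN(III) from CN(II)=80: (23·80)/(10 + 0.13·80) = 4600/51 ≈ 90.196
S = 1000/(4600/51) − 10 = 25/23 in ≈ 1.087 in
Ia = 0.2·(25/23) = 5/23 in ≈ 0.217 in
P − Ia = 8.180 − 0.217 = 9157/1150 ≈ 7.963 in (> 0, runoff occurs)
Q: (9157/1150)² ÷ (10407/1150) = 83850649/11968050 in (≈ 7.006 in)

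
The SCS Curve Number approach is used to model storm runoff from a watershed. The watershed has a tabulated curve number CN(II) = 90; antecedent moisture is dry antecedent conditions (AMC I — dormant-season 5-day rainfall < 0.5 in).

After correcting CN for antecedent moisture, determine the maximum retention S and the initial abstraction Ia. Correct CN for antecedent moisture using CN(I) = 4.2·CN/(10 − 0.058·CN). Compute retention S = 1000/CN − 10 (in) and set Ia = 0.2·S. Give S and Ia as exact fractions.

Adjust CN=90 to AMC I: 4.2·90/(10 − 0.058·90) → 378 ÷ (239/50) = 18900/239 ≈ 79.079
Max retention: S = 1000/(18900/239) − 10 = 500/189 in (≈ 2.646 in)
Ia = 0.2·(500/189) = 100/189 in ≈ 0.529 in

S = 500/189 in ≈ 2.646 in; Ia = 100/189 in ≈ 0.529 in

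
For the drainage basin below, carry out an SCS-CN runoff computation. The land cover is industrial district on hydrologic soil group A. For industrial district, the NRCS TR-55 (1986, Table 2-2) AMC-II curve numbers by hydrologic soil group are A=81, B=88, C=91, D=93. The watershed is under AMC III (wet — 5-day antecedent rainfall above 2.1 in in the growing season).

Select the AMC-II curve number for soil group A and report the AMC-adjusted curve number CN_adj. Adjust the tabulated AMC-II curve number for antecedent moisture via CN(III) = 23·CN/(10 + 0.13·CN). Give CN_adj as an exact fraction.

CN_adj = 186300/2053 ≈ 90.745

NRCS table: industrial district, soil group A → CN(II) = 81
Wet (AMC III): CN(III) = 23·81/(10 + 0.13·81) = 1863/(2053/100) = 186300/2053 ≈ 90.745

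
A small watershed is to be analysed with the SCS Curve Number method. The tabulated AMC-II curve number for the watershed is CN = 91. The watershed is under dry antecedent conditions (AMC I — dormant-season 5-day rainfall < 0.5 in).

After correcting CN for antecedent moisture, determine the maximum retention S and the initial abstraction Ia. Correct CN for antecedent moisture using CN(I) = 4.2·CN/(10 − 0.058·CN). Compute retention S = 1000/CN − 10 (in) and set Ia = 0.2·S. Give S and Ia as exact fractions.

Dry (AMC I): CN(I) = 4.2·91/(10 − 0.058·91) = (1911/5)/(2361/500) = 63700/787 ≈ 80.940
Retention S: 1000/CN − 10 with CN=80.940 → S = 1500/637 ≈ 2.355 in
Initial abstraction Ia = S/5 = (1500/637)/5 = 300/637 ≈ 0.471 in

S = 1500/637 in ≈ 2.355 in; Ia = 300/637 in ≈ 0.471 in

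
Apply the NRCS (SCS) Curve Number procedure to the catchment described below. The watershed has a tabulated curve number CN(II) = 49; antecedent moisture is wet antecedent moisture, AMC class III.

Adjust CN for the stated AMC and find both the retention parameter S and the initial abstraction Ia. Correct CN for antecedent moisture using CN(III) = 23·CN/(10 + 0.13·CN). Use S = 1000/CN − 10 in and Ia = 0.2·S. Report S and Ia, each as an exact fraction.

CN(III) from CN(II)=49: (23·49)/(10 + 0.13·49) = 112700/1637 ≈ 68.845
Retention S: 1000/CN − 10 with CN=68.845 → S = 5100/1127 ≈ 4.525 in
Initial abstraction Ia = S/5 = (5100/1127)/5 = 1020/1127 ≈ 0.905 in

S = 5100/1127 in ≈ 4.525 in; Ia = 1020/1127 in ≈ 0.905 in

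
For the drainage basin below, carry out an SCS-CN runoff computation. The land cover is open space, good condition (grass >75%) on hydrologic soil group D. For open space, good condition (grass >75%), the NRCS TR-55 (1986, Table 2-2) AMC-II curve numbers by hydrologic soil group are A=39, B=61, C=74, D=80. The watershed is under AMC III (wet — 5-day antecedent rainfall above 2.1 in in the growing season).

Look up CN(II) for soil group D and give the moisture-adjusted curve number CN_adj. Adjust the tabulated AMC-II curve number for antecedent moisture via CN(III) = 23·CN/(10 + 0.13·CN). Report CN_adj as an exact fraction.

NRCS table: open space, good condition (grass >75%), soil group D → CN(II) = 80
Wet (AMC III): CN(III) = 23·80/(10 + 0.13·80) = 1840/(102/5) = 4600/51 ≈ 90.196

CN_adj = 4600/51 ≈ 90.196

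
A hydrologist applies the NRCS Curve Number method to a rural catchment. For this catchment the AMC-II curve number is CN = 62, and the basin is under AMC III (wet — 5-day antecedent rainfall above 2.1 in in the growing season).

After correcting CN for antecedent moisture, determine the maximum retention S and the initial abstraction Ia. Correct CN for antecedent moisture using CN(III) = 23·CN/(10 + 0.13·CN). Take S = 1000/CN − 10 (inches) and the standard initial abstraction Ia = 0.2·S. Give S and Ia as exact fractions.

S = 1900/713 in ≈ 2.665 in; Ia = 380/713 in ≈ 0.533 in

CN(III) from CN(II)=62: (23·62)/(10 + 0.13·62) = 71300/903 ≈ 78.959
Max retention: S = 1000/(71300/903) − 10 = 1900/713 in (≈ 2.665 in)
Initial abstraction Ia = S/5 = (1900/713)/5 = 380/713 ≈ 0.533 in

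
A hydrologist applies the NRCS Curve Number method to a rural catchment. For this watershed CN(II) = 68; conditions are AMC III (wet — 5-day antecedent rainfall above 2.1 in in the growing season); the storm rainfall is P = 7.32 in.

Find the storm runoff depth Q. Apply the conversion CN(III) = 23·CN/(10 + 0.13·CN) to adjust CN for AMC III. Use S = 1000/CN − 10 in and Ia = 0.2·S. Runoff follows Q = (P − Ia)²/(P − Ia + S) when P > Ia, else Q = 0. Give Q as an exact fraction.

Wet (AMC III): CN(III) = 23·68/(10 + 0.13·68) = 1564/(471/25) = 39100/471 ≈ 83.015
S = 1000/(39100/471) − 10 = 800/391 in ≈ 2.046 in
Initial abstraction Ia = S/5 = (800/391)/5 = 160/391 ≈ 0.409 in
Excess rainfall: 7.320 − 0.409 = 6.911 in; P > Ia so Q > 0
Runoff Q = (P−Ia)²/(P−Ia+S) = (6.911)²/(6.911+2.046) = 4563407809/855830575 ≈ 5.332 in

Q = 4563407809/855830575 in ≈ 5.332 in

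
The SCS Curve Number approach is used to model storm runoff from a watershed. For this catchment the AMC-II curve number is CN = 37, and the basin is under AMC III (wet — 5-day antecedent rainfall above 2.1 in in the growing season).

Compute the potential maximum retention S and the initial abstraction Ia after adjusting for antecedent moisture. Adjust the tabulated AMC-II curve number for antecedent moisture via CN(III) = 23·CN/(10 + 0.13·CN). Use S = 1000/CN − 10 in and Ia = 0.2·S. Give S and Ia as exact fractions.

CN(III) from CN(II)=37: (23·37)/(10 + 0.13·37) = 85100/1481 ≈ 57.461
S = 1000/(85100/1481) − 10 = 6300/851 in ≈ 7.403 in
Ia = 0.2·(6300/851) = 1260/851 in ≈ 1.481 in

S = 6300/851 in ≈ 7.403 in; Ia = 1260/851 in ≈ 1.481 in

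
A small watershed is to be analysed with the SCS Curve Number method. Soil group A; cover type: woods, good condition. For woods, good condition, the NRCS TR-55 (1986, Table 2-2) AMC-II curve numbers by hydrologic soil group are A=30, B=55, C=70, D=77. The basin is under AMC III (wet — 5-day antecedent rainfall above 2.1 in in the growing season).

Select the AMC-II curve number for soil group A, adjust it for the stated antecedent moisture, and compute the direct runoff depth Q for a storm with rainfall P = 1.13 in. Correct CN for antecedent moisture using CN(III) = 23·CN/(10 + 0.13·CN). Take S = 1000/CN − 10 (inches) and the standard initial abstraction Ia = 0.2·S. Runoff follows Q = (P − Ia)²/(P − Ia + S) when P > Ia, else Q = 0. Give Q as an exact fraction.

NRCS table: woods, good condition, soil group A → CN(II) = 30
CN(III) from CN(II)=30: (23·30)/(10 + 0.13·30) = 6900/139 ≈ 49.640
Max retention: S = 1000/(6900/139) − 10 = 700/69 in (≈ 10.145 in)
Ia = 0.2·(700/69) = 140/69 in ≈ 2.029 in
P = 1.130 ≤ Ia = 2.029 in: entire storm abstracted, Q = 0.

Q = 0 in ≈ 0.000 in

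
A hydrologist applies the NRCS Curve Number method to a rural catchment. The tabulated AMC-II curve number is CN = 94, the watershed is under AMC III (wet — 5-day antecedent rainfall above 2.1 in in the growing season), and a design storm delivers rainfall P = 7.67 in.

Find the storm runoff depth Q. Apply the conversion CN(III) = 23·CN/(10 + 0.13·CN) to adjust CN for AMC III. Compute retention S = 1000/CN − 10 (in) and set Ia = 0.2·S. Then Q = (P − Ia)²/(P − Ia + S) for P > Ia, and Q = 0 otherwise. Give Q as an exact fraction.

Q = 677538058129/92223028700 in ≈ 7.347 in

Adjust CN=94 to AMC III: 23·94/(10 + 0.13·94) → 2162 ÷ (1111/50) = 108100/1111 ≈ 97.300
S = 1000/(108100/1111) − 10 = 300/1081 in ≈ 0.278 in
Ia = 0.2·(300/1081) = 60/1081 in ≈ 0.056 in
Excess rainfall: 7.670 − 0.056 = 7.614 in; P > Ia so Q > 0
Q = (823127/108100)²/((823127/108100) + 300/1081) = (677538058129/11685610000)/(853127/108100) = 677538058129/92223028700 in ≈ 7.347 in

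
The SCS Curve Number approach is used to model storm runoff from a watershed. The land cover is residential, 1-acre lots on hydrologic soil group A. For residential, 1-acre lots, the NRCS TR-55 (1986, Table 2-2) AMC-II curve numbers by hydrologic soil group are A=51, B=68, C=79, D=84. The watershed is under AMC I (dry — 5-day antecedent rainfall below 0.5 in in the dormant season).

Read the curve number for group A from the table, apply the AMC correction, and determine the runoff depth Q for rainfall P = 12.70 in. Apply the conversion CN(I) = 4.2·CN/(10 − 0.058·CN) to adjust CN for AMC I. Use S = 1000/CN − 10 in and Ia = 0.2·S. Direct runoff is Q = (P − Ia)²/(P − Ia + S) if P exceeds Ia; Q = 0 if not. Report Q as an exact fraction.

NRCS table: residential, 1-acre lots, soil group A → CN(II) = 51
Dry (AMC I): CN(I) = 4.2·51/(10 − 0.058·51) = (1071/5)/(3521/500) = 15300/503 ≈ 30.417
S = 1000/(15300/503) − 10 = 3500/153 in ≈ 22.876 in
Ia = 0.2S: 0.2·22.876 = 4.575 in (exactly 700/153)
P − Ia = 12.700 − 4.575 = 12431/1530 ≈ 8.125 in (> 0, runoff occurs)
Runoff Q = (P−Ia)²/(P−Ia+S) = (8.125)²/(8.125+22.876) = 154529761/72569430 ≈ 2.129 in

Q = 154529761/72569430 in ≈ 2.129 in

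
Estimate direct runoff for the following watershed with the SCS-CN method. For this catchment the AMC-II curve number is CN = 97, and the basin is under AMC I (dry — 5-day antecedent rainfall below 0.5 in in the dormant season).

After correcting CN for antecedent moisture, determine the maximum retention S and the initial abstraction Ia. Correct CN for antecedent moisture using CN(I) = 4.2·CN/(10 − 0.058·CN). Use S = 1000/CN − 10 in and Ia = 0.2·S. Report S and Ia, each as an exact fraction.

Dry (AMC I): CN(I) = 4.2·97/(10 − 0.058·97) = (2037/5)/(2187/500) = 67900/729 ≈ 93.141
Retention S: 1000/CN − 10 with CN=93.141 → S = 500/679 ≈ 0.736 in
Ia = 0.2S: 0.2·0.736 = 0.147 in (exactly 100/679)

S = 500/679 in ≈ 0.736 in; Ia = 100/679 in ≈ 0.147 in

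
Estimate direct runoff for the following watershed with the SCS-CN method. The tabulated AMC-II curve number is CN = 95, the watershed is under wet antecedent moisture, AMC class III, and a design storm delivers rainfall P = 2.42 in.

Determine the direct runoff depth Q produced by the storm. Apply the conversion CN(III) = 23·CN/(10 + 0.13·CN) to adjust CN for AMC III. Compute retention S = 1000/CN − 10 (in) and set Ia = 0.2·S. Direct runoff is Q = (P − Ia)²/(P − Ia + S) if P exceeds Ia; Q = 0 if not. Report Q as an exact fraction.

CN(III) from CN(II)=95: (23·95)/(10 + 0.13·95) = 43700/447 ≈ 97.763
Retention S: 1000/CN − 10 with CN=97.763 → S = 100/437 ≈ 0.229 in
Ia = 0.2S: 0.2·0.229 = 0.046 in (exactly 20/437)
Since P=2.420 > Ia=0.046: effective rainfall P−Ia = 51877/21850 in
Q: (51877/21850)² ÷ (56877/21850) = 2691223129/1242762450 in (≈ 2.166 in)

Q = 2691223129/1242762450 in ≈ 2.166 in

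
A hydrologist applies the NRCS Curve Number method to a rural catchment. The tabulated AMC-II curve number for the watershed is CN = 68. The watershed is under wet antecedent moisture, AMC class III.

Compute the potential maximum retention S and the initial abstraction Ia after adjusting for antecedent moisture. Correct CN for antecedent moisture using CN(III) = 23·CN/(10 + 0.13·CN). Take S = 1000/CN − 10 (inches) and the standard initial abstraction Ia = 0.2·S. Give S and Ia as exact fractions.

S = 800/391 in ≈ 2.046 in; Ia = 160/391 in ≈ 0.409 in

Adjust CN=68 to AMC III: 23·68/(10 + 0.13·68) → 1564 ÷ (471/25) = 39100/471 ≈ 83.015
Max retention: S = 1000/(39100/471) − 10 = 800/391 in (≈ 2.046 in)
Ia = 0.2·(800/391) = 160/391 in ≈ 0.409 in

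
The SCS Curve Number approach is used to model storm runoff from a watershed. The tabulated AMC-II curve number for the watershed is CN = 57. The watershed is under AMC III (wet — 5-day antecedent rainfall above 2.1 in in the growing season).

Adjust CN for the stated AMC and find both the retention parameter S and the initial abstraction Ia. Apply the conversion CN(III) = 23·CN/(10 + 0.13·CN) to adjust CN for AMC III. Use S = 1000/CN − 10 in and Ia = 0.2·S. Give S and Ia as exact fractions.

Adjust CN=57 to AMC III: 23·57/(10 + 0.13·57) → 1311 ÷ (1741/100) = 131100/1741 ≈ 75.302
S = 1000/(131100/1741) − 10 = 4300/1311 in ≈ 3.280 in
Ia = 0.2·(4300/1311) = 860/1311 in ≈ 0.656 in

S = 4300/1311 in ≈ 3.280 in; Ia = 860/1311 in ≈ 0.656 in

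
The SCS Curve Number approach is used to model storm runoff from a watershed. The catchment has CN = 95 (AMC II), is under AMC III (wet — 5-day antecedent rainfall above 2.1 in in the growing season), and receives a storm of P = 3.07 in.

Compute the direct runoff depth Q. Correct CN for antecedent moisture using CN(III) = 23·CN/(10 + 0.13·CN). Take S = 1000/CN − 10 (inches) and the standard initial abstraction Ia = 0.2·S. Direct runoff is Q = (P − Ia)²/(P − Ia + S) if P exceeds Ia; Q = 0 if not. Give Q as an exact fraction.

Adjust CN=95 to AMC III: 23·95/(10 + 0.13·95) → 2185 ÷ (447/20) = 43700/447 ≈ 97.763
Max retention: S = 1000/(43700/447) − 10 = 100/437 in (≈ 0.229 in)
Ia = 0.2S: 0.2·0.229 = 0.046 in (exactly 20/437)
Excess rainfall: 3.070 − 0.046 = 3.024 in; P > Ia so Q > 0
Q: (132159/43700)² ÷ (142159/43700) = 17466001281/6212348300 in (≈ 2.811 in)

Q = 17466001281/6212348300 in ≈ 2.811 in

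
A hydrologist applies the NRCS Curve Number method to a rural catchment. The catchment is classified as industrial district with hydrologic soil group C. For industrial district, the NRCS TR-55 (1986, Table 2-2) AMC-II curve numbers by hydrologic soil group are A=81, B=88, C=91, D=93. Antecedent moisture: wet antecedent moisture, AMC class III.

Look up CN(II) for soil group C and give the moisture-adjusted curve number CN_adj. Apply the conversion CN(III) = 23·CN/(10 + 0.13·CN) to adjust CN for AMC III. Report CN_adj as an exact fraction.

CN_adj = 209300/2183 ≈ 95.877

NRCS table: industrial district, soil group C → CN(II) = 91
Wet (AMC III): CN(III) = 23·91/(10 + 0.13·91) = 2093/(2183/100) = 209300/2183 ≈ 95.877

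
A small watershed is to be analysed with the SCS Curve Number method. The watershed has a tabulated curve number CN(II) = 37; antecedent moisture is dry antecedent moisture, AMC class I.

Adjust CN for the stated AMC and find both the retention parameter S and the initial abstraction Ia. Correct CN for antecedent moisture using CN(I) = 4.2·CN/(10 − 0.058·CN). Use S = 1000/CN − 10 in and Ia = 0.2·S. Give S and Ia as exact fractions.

Dry (AMC I): CN(I) = 4.2·37/(10 − 0.058·37) = (777/5)/(3927/500) = 3700/187 ≈ 19.786
Max retention: S = 1000/(3700/187) − 10 = 1500/37 in (≈ 40.541 in)
Ia = 0.2S: 0.2·40.541 = 8.108 in (exactly 300/37)

S = 1500/37 in ≈ 40.541 in; Ia = 300/37 in ≈ 8.108 in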